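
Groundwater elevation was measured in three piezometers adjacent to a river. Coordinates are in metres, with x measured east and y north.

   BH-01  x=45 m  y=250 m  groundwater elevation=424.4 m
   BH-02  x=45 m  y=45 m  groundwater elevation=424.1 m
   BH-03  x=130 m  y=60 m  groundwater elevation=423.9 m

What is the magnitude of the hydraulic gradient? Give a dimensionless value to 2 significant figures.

0.0030

Taking BH-01 as reference: BH-02−BH-01 = (0, -205, -0.3); BH-03−BH-01 = (85, -190, -0.5).
Determinant of the coordinate differences = 0·(-190) − 85·(-205) = 17425.
∂h/∂x = [(-0.3)·(-190) − (-0.5)·(-205)] / 17425 = -0.002611
∂h/∂y = [0·(-0.5) − 85·(-0.3)] / 17425 = +0.001463
|∇h| = √(-0.002611² + 0.001463²) = 0.002993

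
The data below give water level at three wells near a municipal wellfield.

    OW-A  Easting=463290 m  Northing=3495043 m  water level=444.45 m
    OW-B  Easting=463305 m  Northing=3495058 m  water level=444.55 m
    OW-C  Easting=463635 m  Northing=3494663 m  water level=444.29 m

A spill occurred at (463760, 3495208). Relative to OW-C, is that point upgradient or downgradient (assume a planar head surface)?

upgradient

Taking OW-A as reference: OW-B−OW-A = (15, 15, +0.10); OW-C−OW-A = (345, -380, -0.16).
Solve a·Δx + b·Δy = Δh: det = 15·(-380) − 345·15 = -10875.
∂h/∂x = [(+0.10)·(-380) − (-0.16)·15] / -10875 = +0.003274
∂h/∂y = [15·(-0.16) − 345·(+0.10)] / -10875 = +0.003393
Head at (463760, 3495208) = 444.45 + (+0.003274)·(470) + (+0.003393)·(165) = 446.55 m.
That is higher than the 444.29 m at OW-C, so the point is upgradient.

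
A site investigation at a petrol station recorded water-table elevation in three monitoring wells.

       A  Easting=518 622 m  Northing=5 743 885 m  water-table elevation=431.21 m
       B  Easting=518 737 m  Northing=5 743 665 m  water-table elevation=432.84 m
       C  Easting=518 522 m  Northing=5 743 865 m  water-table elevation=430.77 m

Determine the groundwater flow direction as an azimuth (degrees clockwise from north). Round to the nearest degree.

With h = a·x + b·y + c and A as origin, the differences give:
  115·a + (-220)·b = +1.63
  (-100)·a + (-20)·b = -0.44
Eliminate b (×(-20) and ×(-220), subtract): -24300·a = -129.400 → a = ∂h/∂x = +0.005325
Back-substitute: b = ∂h/∂y = -0.004626.
Flow direction (−∇h) has components (-0.005325 E, +0.004626 N).
Azimuth = atan2(E, N) = atan2(-0.005325, +0.004626) = 311.0° ≈ 311°.

311°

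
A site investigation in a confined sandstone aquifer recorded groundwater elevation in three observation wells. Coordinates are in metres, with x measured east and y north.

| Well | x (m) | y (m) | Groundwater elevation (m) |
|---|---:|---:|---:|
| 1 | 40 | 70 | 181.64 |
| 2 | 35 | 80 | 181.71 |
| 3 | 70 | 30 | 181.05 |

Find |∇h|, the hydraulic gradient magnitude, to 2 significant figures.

With h = a·x + b·y + c and 1 as origin, the differences give:
  (-5)·a + 10·b = +0.07
  30·a + (-40)·b = -0.59
Eliminate b (×(-40) and ×10, subtract): -100·a = 3.100 → a = ∂h/∂x = -0.03100
Back-substitute: b = ∂h/∂y = -0.008500.
|∇h| = √(-0.03100² + -0.008500²) = 0.03214

0.032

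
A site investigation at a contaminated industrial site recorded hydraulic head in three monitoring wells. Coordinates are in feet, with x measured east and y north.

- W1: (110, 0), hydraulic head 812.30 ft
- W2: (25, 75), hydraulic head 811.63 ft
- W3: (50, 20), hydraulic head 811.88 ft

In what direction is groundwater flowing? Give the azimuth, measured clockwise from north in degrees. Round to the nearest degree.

284°

With h = a·x + b·y + c and W1 as origin, the differences give:
  (-85)·a + 75·b = -0.67
  (-60)·a + 20·b = -0.42
Eliminate b (×20 and ×75, subtract): 2800·a = 18.100 → a = ∂h/∂x = +0.006464
Back-substitute: b = ∂h/∂y = -0.001607.
Flow direction (−∇h) has components (-0.006464 E, +0.001607 N).
Azimuth = atan2(E, N) = atan2(-0.006464, +0.001607) = 284.0° ≈ 284°.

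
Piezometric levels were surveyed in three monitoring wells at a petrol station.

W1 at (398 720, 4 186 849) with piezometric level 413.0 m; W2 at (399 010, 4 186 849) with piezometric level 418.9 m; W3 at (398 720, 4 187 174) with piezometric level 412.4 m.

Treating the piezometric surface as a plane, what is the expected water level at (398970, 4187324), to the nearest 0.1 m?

∂h/∂x = (418.9 − 413.0) / (399010 − 398720) = +0.02034
∂h/∂y = (412.4 − 413.0) / (4187174 − 4186849) = -0.001846
h(398970, 4187324) = 413.0 + (+0.02034)·(250) + (-0.001846)·(475) = 413.0 +5.086 -0.877 = 417.209 m.

417.2 m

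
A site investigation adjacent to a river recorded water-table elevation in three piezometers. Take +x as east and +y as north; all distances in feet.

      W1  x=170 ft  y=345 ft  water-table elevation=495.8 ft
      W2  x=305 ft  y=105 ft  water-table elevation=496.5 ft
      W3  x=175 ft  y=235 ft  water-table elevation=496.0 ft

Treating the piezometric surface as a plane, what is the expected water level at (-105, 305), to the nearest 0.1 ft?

Taking W1 as reference: W2−W1 = (135, -240, +0.7); W3−W1 = (5, -110, +0.2).
Determinant of the coordinate differences = 135·(-110) − 5·(-240) = -13650.
∂h/∂x = [(+0.7)·(-110) − (+0.2)·(-240)] / -13650 = +0.002125
∂h/∂y = [135·(+0.2) − 5·(+0.7)] / -13650 = -0.001722
h(-105, 305) = 495.8 + (+0.002125)·(-275) + (-0.001722)·(-40) = 495.8 -0.584 +0.069 = 495.285 ft.

495.3 ft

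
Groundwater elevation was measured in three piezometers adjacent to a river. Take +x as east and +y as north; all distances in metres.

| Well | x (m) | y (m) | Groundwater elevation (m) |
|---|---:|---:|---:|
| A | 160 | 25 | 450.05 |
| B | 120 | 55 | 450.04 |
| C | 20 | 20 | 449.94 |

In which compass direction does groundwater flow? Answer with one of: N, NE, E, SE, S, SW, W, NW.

Taking A as reference: B−A = (-40, 30, -0.01); C−A = (-140, -5, -0.11).
Solve a·Δx + b·Δy = Δh: det = (-40)·(-5) − (-140)·30 = 4400.
∂h/∂x = [(-0.01)·(-5) − (-0.11)·30] / 4400 = +0.0007614
∂h/∂y = [(-40)·(-0.11) − (-140)·(-0.01)] / 4400 = +0.0006818
Flow = −∇h = (-0.0007614 east, -0.0006818 north), which points southwest.

SW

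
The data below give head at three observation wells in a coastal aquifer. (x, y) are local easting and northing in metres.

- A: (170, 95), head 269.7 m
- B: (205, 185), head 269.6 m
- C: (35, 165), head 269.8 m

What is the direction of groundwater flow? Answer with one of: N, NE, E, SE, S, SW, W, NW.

NE

Differences from A: to B (Δx, Δy, Δh) = (35, 90, -0.1); to C = (-135, 70, +0.1).
Determinant of the coordinate differences = 35·70 − (-135)·90 = 14600.
∂h/∂x = [(-0.1)·70 − (+0.1)·90] / 14600 = -0.001096
∂h/∂y = [35·(+0.1) − (-135)·(-0.1)] / 14600 = -0.0006849
Flow = −∇h = (+0.001096 east, +0.0006849 north), which points northeast.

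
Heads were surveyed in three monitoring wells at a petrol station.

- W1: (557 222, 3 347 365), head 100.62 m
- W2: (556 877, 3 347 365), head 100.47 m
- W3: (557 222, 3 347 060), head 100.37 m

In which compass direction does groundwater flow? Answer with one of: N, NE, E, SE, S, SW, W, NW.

SW

∂h/∂x = (100.47 − 100.62) / (556877 − 557222) = +0.0004348
∂h/∂y = (100.37 − 100.62) / (3347060 − 3347365) = +0.0008197
Flow = −∇h = (-0.0004348 east, -0.0008197 north), which points southwest.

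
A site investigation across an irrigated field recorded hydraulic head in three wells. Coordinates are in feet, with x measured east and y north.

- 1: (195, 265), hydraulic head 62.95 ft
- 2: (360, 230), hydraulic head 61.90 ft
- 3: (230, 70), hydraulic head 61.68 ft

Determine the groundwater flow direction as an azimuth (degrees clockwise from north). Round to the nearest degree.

With h = a·x + b·y + c and 1 as origin, the differences give:
  165·a + (-35)·b = -1.05
  35·a + (-195)·b = -1.27
Eliminate b (×(-195) and ×(-35), subtract): -30950·a = 160.300 → a = ∂h/∂x = -0.005179
Back-substitute: b = ∂h/∂y = +0.005583.
Flow direction (−∇h) has components (+0.005179 E, -0.005583 N).
Azimuth = atan2(E, N) = atan2(+0.005179, -0.005583) = 137.1° ≈ 137°.

137°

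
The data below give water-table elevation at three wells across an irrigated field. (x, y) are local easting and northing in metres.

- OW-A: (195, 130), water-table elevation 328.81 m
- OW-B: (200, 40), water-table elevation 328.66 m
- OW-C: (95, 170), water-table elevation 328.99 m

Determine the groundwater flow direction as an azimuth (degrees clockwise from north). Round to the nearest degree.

144°

Differences from OW-A: to OW-B (Δx, Δy, Δh) = (5, -90, -0.15); to OW-C = (-100, 40, +0.18).
Determinant of the coordinate differences = 5·40 − (-100)·(-90) = -8800.
∂h/∂x = [(-0.15)·40 − (+0.18)·(-90)] / -8800 = -0.001159
∂h/∂y = [5·(+0.18) − (-100)·(-0.15)] / -8800 = +0.001602
Flow direction (−∇h) has components (+0.001159 E, -0.001602 N).
Azimuth = atan2(E, N) = atan2(+0.001159, -0.001602) = 144.1° ≈ 144°.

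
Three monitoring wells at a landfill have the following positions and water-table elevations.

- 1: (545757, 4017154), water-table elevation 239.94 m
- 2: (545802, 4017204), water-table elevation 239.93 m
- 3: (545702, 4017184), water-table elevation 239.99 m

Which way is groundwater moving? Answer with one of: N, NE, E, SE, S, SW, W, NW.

SE

Taking 1 as reference: 2−1 = (45, 50, -0.01); 3−1 = (-55, 30, +0.05).
Determinant of the coordinate differences = 45·30 − (-55)·50 = 4100.
∂h/∂x = [(-0.01)·30 − (+0.05)·50] / 4100 = -0.0006829
∂h/∂y = [45·(+0.05) − (-55)·(-0.01)] / 4100 = +0.0004146
Flow = −∇h = (+0.0006829 east, -0.0004146 north), which points southeast.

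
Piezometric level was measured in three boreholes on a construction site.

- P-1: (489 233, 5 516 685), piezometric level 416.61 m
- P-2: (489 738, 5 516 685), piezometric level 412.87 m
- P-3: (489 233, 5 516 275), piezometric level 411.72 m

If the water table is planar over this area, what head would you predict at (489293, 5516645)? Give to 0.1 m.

415.7 m

∂h/∂x = (412.87 − 416.61) / (489738 − 489233) = -0.007406
∂h/∂y = (411.72 − 416.61) / (5516275 − 5516685) = +0.01193
h(489293, 5516645) = 416.61 + (-0.007406)·(60) + (+0.01193)·(-40) = 416.61 -0.444 -0.477 = 415.689 m.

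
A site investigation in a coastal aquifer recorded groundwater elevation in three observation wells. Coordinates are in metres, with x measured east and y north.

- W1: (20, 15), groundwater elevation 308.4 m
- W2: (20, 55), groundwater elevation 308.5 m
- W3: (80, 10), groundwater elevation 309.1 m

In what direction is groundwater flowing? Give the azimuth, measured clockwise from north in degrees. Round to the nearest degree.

Three-point gradient (reference W1): Δ to W2 = (0, 40, +0.1), Δ to W3 = (60, -5, +0.7).
∂h/∂x = +0.01188, ∂h/∂y = +0.002500 (det = -2400).
Flow direction (−∇h) has components (-0.01188 E, -0.002500 N).
Azimuth = atan2(E, N) = atan2(-0.01188, -0.002500) = 258.1° ≈ 258°.

258°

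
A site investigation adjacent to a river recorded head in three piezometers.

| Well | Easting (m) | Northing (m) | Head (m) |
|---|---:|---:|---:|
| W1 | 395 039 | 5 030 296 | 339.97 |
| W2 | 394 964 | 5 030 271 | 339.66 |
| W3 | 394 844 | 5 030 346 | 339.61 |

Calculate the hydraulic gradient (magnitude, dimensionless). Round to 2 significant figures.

0.0048

Differences from W1: to W2 (Δx, Δy, Δh) = (-75, -25, -0.31); to W3 = (-195, 50, -0.36).
Determinant of the coordinate differences = (-75)·50 − (-195)·(-25) = -8625.
∂h/∂x = [(-0.31)·50 − (-0.36)·(-25)] / -8625 = +0.002841
∂h/∂y = [(-75)·(-0.36) − (-195)·(-0.31)] / -8625 = +0.003878
|∇h| = √(0.002841² + 0.003878²) = 0.004807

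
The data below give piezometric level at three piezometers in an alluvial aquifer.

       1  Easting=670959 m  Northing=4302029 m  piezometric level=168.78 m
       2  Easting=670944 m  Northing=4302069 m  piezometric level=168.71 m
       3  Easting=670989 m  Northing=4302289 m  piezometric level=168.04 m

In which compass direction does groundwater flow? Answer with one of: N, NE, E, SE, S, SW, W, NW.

NE

Taking 1 as reference: 2−1 = (-15, 40, -0.07); 3−1 = (30, 260, -0.74).
Solve a·Δx + b·Δy = Δh: det = (-15)·260 − 30·40 = -5100.
∂h/∂x = [(-0.07)·260 − (-0.74)·40] / -5100 = -0.002235
∂h/∂y = [(-15)·(-0.74) − 30·(-0.07)] / -5100 = -0.002588
Flow = −∇h = (+0.002235 east, +0.002588 north), which points northeast.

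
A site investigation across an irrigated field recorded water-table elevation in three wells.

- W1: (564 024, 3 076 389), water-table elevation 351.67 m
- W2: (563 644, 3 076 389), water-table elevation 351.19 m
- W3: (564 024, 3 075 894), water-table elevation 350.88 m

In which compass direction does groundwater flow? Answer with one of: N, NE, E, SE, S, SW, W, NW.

SW

∂h/∂x = (351.19 − 351.67) / (563644 − 564024) = +0.001263
∂h/∂y = (350.88 − 351.67) / (3075894 − 3076389) = +0.001596
Flow = −∇h = (-0.001263 east, -0.001596 north), which points southwest.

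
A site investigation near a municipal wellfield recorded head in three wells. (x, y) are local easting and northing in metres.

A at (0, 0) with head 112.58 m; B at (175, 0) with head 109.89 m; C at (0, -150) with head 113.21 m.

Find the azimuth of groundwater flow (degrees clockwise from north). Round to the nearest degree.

075°

∂h/∂x = (109.89 − 112.58) / (175 − 0) = -0.01537
∂h/∂y = (113.21 − 112.58) / (-150 − 0) = -0.004200
Flow direction (−∇h) has components (+0.01537 E, +0.004200 N).
Azimuth = atan2(E, N) = atan2(+0.01537, +0.004200) = 74.7° ≈ 075°.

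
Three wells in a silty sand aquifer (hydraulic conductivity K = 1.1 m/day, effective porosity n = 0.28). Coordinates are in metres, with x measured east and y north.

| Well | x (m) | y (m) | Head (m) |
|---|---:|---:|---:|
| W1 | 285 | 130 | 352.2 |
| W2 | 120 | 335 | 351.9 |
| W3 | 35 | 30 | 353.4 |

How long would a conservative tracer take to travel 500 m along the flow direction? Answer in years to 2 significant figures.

68 years

Three-point gradient (reference W1): Δ to W2 = (-165, 205, -0.3), Δ to W3 = (-250, -100, +1.2).
∂h/∂x = -0.003188, ∂h/∂y = -0.004030 (det = 67750).
|∇h| = √(-0.003188² + -0.004030²) = 0.005139
Seepage velocity v = K·i/n = 1.1 × 0.005139 / 0.28 = 0.02019 m/day.
t = 500 / 0.02019 = 2.476e+04 days = 67.8 years.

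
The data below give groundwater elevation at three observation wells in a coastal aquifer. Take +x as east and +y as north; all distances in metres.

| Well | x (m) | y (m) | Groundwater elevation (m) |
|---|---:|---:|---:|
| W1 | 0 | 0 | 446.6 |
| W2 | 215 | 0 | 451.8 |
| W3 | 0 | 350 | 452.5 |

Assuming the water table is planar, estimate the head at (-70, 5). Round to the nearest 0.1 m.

445.0 m

∂h/∂x = (451.8 − 446.6) / (215 − 0) = +0.02419
∂h/∂y = (452.5 − 446.6) / (350 − 0) = +0.01686
h(-70, 5) = 446.6 + (+0.02419)·(-70) + (+0.01686)·(5) = 446.6 -1.693 +0.084 = 444.991 m.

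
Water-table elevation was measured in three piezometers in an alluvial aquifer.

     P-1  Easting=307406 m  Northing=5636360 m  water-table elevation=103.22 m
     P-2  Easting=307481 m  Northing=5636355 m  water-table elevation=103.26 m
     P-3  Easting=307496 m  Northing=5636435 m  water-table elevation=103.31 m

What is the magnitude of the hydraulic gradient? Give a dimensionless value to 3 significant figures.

Differences from P-1: to P-2 (Δx, Δy, Δh) = (75, -5, +0.04); to P-3 = (90, 75, +0.09).
Solve a·Δx + b·Δy = Δh: det = 75·75 − 90·(-5) = 6075.
∂h/∂x = [(+0.04)·75 − (+0.09)·(-5)] / 6075 = +0.0005679
∂h/∂y = [75·(+0.09) − 90·(+0.04)] / 6075 = +0.0005185
|∇h| = √(0.0005679² + 0.0005185²) = 0.000769

0.000769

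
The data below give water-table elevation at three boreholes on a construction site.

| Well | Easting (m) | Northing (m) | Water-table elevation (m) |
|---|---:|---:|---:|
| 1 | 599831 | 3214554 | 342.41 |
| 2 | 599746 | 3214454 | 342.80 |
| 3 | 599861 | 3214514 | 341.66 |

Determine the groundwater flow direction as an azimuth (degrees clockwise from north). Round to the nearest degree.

120°

Differences from 1: to 2 (Δx, Δy, Δh) = (-85, -100, +0.39); to 3 = (30, -40, -0.75).
Determinant of the coordinate differences = (-85)·(-40) − 30·(-100) = 6400.
∂h/∂x = [(+0.39)·(-40) − (-0.75)·(-100)] / 6400 = -0.01416
∂h/∂y = [(-85)·(-0.75) − 30·(+0.39)] / 6400 = +0.008133
Flow direction (−∇h) has components (+0.01416 E, -0.008133 N).
Azimuth = atan2(E, N) = atan2(+0.01416, -0.008133) = 119.9° ≈ 120°.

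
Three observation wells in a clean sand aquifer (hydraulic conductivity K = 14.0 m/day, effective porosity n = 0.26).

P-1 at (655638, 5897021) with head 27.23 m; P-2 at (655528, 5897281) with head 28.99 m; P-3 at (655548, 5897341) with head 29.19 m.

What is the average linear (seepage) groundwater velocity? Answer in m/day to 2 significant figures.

0.36 m/day

Differences from P-1: to P-2 (Δx, Δy, Δh) = (-110, 260, +1.76); to P-3 = (-90, 320, +1.96).
Solve a·Δx + b·Δy = Δh: det = (-110)·320 − (-90)·260 = -11800.
∂h/∂x = [(+1.76)·320 − (+1.96)·260] / -11800 = -0.004542
∂h/∂y = [(-110)·(+1.96) − (-90)·(+1.76)] / -11800 = +0.004847
|∇h| = √(-0.004542² + 0.004847²) = 0.006643
Seepage velocity v = K·i/n = 14.0 × 0.006643 / 0.26 = 0.3577 m/day.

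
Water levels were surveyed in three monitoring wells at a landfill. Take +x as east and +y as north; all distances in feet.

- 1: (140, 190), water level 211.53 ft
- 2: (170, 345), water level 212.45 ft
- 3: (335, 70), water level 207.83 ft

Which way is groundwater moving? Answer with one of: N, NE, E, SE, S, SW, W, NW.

Differences from 1: to 2 (Δx, Δy, Δh) = (30, 155, +0.92); to 3 = (195, -120, -3.70).
Determinant of the coordinate differences = 30·(-120) − 195·155 = -33825.
∂h/∂x = [(+0.92)·(-120) − (-3.70)·155] / -33825 = -0.01369
∂h/∂y = [30·(-3.70) − 195·(+0.92)] / -33825 = +0.008585
Flow = −∇h = (+0.01369 east, -0.008585 north), which points southeast.

SE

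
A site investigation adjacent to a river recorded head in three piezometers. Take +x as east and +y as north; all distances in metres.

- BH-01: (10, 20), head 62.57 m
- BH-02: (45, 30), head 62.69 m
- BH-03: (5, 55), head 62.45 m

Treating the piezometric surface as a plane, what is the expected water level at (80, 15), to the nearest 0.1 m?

62.9 m

Differences from BH-01: to BH-02 (Δx, Δy, Δh) = (35, 10, +0.12); to BH-03 = (-5, 35, -0.12).
Determinant of the coordinate differences = 35·35 − (-5)·10 = 1275.
∂h/∂x = [(+0.12)·35 − (-0.12)·10] / 1275 = +0.004235
∂h/∂y = [35·(-0.12) − (-5)·(+0.12)] / 1275 = -0.002824
h(80, 15) = 62.57 + (+0.004235)·(70) + (-0.002824)·(-5) = 62.57 +0.296 +0.014 = 62.881 m.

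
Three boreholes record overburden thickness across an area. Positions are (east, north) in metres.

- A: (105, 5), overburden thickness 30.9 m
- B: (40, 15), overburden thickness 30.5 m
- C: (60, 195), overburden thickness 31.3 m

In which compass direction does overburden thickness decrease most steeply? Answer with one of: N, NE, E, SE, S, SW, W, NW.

SW

Differences from A: to B (Δx, Δy, Δh) = (-65, 10, -0.4); to C = (-45, 190, +0.4).
Solve a·Δx + b·Δy = Δd: det = (-65)·190 − (-45)·10 = -11900.
∂d/∂x = [(-0.4)·190 − (+0.4)·10] / -11900 = +0.006723
∂d/∂y = [(-65)·(+0.4) − (-45)·(-0.4)] / -11900 = +0.003697
Steepest decrease is along −∇f = (-0.006723 E, -0.003697 N) → southwest.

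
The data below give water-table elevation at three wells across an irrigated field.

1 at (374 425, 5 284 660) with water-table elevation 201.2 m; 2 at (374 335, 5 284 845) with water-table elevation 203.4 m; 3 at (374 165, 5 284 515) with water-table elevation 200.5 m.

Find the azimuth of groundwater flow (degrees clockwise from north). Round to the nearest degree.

With h = a·x + b·y + c and 1 as origin, the differences give:
  (-90)·a + 185·b = +2.2
  (-260)·a + (-145)·b = -0.7
Eliminate b (×(-145) and ×185, subtract): 61150·a = -189.50 → a = ∂h/∂x = -0.003099
Back-substitute: b = ∂h/∂y = +0.01038.
Flow direction (−∇h) has components (+0.003099 E, -0.01038 N).
Azimuth = atan2(E, N) = atan2(+0.003099, -0.01038) = 163.4° ≈ 163°.

163°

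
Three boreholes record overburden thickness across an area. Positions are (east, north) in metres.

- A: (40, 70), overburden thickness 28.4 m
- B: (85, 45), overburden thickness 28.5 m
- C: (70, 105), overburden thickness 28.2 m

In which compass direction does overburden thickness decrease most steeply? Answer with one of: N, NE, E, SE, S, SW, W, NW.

Differences from A: to B (Δx, Δy, Δh) = (45, -25, +0.1); to C = (30, 35, -0.2).
Solve a·Δx + b·Δy = Δd: det = 45·35 − 30·(-25) = 2325.
∂d/∂x = [(+0.1)·35 − (-0.2)·(-25)] / 2325 = -0.0006452
∂d/∂y = [45·(-0.2) − 30·(+0.1)] / 2325 = -0.005161
Steepest decrease is along −∇f = (+0.0006452 E, +0.005161 N) → north.

N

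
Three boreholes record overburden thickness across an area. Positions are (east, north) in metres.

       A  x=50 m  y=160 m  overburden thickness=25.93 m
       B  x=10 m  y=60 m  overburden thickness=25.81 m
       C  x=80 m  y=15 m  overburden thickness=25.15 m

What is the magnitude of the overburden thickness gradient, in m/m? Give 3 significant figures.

0.00794 m/m

Taking A as reference: B−A = (-40, -100, -0.12); C−A = (30, -145, -0.78).
Solve a·Δx + b·Δy = Δd: det = (-40)·(-145) − 30·(-100) = 8800.
∂d/∂x = [(-0.12)·(-145) − (-0.78)·(-100)] / 8800 = -0.006886
∂d/∂y = [(-40)·(-0.78) − 30·(-0.12)] / 8800 = +0.003955
|∇f| = √(-0.006886² + 0.003955²) = 0.007941 m/m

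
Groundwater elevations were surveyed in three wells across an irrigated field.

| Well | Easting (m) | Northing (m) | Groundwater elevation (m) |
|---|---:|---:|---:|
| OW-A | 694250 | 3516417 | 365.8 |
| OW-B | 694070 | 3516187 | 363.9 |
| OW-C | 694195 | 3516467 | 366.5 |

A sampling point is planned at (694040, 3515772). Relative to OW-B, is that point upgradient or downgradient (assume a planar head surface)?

With h = a·x + b·y + c and OW-A as origin, the differences give:
  (-180)·a + (-230)·b = -1.9
  (-55)·a + 50·b = +0.7
Eliminate b (×50 and ×(-230), subtract): -21650·a = 66.00 → a = ∂h/∂x = -0.003048
Back-substitute: b = ∂h/∂y = +0.01065.
Head at (694040, 3515772) = 365.8 + (-0.003048)·(-210) + (+0.01065)·(-645) = 359.57 m.
That is lower than the 363.9 m at OW-B, so the point is downgradient.

downgradient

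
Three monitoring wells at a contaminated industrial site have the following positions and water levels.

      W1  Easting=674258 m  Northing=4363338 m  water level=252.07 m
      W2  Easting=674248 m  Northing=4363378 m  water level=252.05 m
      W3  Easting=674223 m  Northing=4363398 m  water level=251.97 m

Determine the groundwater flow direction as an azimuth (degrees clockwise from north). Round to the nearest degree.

264°

Differences from W1: to W2 (Δx, Δy, Δh) = (-10, 40, -0.02); to W3 = (-35, 60, -0.10).
Determinant of the coordinate differences = (-10)·60 − (-35)·40 = 800.
∂h/∂x = [(-0.02)·60 − (-0.10)·40] / 800 = +0.003500
∂h/∂y = [(-10)·(-0.10) − (-35)·(-0.02)] / 800 = +0.0003750
Flow direction (−∇h) has components (-0.003500 E, -0.0003750 N).
Azimuth = atan2(E, N) = atan2(-0.003500, -0.0003750) = 263.9° ≈ 264°.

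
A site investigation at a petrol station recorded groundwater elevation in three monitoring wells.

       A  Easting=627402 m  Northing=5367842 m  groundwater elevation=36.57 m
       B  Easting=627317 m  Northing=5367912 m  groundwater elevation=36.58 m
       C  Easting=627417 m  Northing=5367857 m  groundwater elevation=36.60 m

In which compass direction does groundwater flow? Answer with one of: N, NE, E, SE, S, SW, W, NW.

SW

Three-point gradient (reference A): Δ to B = (-85, 70, +0.01), Δ to C = (15, 15, +0.03).
∂h/∂x = +0.0008387, ∂h/∂y = +0.001161 (det = -2325).
Flow = −∇h = (-0.0008387 east, -0.001161 north), which points southwest.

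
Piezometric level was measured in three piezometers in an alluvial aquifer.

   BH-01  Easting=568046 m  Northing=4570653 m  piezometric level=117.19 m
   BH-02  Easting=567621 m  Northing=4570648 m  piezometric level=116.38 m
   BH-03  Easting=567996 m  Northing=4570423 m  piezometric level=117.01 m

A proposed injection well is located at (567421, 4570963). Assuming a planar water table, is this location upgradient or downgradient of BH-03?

Three-point gradient (reference BH-01): Δ to BH-02 = (-425, -5, -0.81), Δ to BH-03 = (-50, -230, -0.18).
∂h/∂x = +0.001902, ∂h/∂y = +0.0003692 (det = 97500).
Head at (567421, 4570963) = 117.19 + (+0.001902)·(-625) + (+0.0003692)·(310) = 116.12 m.
That is lower than the 117.01 m at BH-03, so the point is downgradient.

downgradient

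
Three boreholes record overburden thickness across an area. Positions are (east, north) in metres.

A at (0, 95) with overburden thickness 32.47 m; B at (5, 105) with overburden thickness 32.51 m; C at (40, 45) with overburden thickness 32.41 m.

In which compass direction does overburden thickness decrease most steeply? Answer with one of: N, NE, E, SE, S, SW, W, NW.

With d = a·x + b·y + c and A as origin, the differences give:
  5·a + 10·b = +0.04
  40·a + (-50)·b = -0.06
Eliminate b (×(-50) and ×10, subtract): -650·a = -1.400 → a = ∂d/∂x = +0.002154
Back-substitute: b = ∂d/∂y = +0.002923.
Steepest decrease is along −∇f = (-0.002154 E, -0.002923 N) → southwest.

SW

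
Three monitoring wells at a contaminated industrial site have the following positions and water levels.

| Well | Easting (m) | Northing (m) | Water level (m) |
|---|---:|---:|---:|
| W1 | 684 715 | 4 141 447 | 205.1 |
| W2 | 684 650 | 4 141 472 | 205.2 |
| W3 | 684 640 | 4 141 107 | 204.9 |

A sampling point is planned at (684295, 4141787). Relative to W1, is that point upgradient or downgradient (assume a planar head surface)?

Differences from W1: to W2 (Δx, Δy, Δh) = (-65, 25, +0.1); to W3 = (-75, -340, -0.2).
Determinant of the coordinate differences = (-65)·(-340) − (-75)·25 = 23975.
∂h/∂x = [(+0.1)·(-340) − (-0.2)·25] / 23975 = -0.001210
∂h/∂y = [(-65)·(-0.2) − (-75)·(+0.1)] / 23975 = +0.0008551
Head at (684295, 4141787) = 205.1 + (-0.001210)·(-420) + (+0.0008551)·(340) = 205.90 m.
That is higher than the 205.1 m at W1, so the point is upgradient.

upgradient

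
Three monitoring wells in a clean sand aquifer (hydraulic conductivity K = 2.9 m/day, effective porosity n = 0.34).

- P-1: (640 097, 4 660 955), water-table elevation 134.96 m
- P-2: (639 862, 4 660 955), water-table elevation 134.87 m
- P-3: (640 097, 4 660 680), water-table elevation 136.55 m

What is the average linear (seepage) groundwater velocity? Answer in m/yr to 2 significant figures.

∂h/∂x = (134.87 − 134.96) / (639862 − 640097) = +0.0003830
∂h/∂y = (136.55 − 134.96) / (4660680 − 4660955) = -0.005782
|∇h| = √(0.0003830² + -0.005782²) = 0.005795
Seepage velocity v = K·i/n = 2.9 × 0.005795 / 0.34 = 0.04943 m/day = 18.05 m/yr.

18 m/yr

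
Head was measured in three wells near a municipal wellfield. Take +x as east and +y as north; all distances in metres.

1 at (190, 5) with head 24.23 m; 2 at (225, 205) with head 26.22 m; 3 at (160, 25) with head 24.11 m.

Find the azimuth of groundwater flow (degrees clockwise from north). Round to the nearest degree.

Three-point gradient (reference 1): Δ to 2 = (35, 200, +1.99), Δ to 3 = (-30, 20, -0.12).
∂h/∂x = +0.009522, ∂h/∂y = +0.008284 (det = 6700).
Flow direction (−∇h) has components (-0.009522 E, -0.008284 N).
Azimuth = atan2(E, N) = atan2(-0.009522, -0.008284) = 229.0° ≈ 229°.

229°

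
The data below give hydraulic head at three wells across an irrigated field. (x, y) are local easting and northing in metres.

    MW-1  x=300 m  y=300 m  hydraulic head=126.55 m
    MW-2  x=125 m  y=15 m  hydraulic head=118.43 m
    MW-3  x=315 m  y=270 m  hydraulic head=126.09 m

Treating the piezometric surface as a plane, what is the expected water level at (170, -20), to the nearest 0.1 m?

Taking MW-1 as reference: MW-2−MW-1 = (-175, -285, -8.12); MW-3−MW-1 = (15, -30, -0.46).
Solve a·Δx + b·Δy = Δh: det = (-175)·(-30) − 15·(-285) = 9525.
∂h/∂x = [(-8.12)·(-30) − (-0.46)·(-285)] / 9525 = +0.01181
∂h/∂y = [(-175)·(-0.46) − 15·(-8.12)] / 9525 = +0.02124
h(170, -20) = 126.55 + (+0.01181)·(-130) + (+0.02124)·(-320) = 126.55 -1.535 -6.796 = 118.218 m.

118.2 m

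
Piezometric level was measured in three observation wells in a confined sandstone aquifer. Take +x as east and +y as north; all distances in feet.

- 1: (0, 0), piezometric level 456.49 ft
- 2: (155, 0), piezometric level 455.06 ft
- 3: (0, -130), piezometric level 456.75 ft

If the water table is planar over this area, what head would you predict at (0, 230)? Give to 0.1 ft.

∂h/∂x = (455.06 − 456.49) / (155 − 0) = -0.009226
∂h/∂y = (456.75 − 456.49) / (-130 − 0) = -0.002000
h(0, 230) = 456.49 + (-0.009226)·(0) + (-0.002000)·(230) = 456.49 -0.000 -0.460 = 456.030 ft.

456.0 ft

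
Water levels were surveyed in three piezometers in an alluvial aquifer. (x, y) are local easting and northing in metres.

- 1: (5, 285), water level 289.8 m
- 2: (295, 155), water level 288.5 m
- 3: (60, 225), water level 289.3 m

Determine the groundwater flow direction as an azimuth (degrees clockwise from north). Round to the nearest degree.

Taking 1 as reference: 2−1 = (290, -130, -1.3); 3−1 = (55, -60, -0.5).
Solve a·Δx + b·Δy = Δh: det = 290·(-60) − 55·(-130) = -10250.
∂h/∂x = [(-1.3)·(-60) − (-0.5)·(-130)] / -10250 = -0.001268
∂h/∂y = [290·(-0.5) − 55·(-1.3)] / -10250 = +0.007171
Flow direction (−∇h) has components (+0.001268 E, -0.007171 N).
Azimuth = atan2(E, N) = atan2(+0.001268, -0.007171) = 170.0° ≈ 170°.

170°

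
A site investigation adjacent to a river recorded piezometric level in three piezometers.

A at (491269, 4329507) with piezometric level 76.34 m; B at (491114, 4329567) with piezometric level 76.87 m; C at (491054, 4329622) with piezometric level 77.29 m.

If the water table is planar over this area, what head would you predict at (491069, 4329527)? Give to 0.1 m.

76.6 m

With h = a·x + b·y + c and A as origin, the differences give:
  (-155)·a + 60·b = +0.53
  (-215)·a + 115·b = +0.95
Eliminate b (×115 and ×60, subtract): -4925·a = 3.950 → a = ∂h/∂x = -0.0008020
Back-substitute: b = ∂h/∂y = +0.006761.
h(491069, 4329527) = 76.34 + (-0.0008020)·(-200) + (+0.006761)·(20) = 76.34 +0.160 +0.135 = 76.636 m.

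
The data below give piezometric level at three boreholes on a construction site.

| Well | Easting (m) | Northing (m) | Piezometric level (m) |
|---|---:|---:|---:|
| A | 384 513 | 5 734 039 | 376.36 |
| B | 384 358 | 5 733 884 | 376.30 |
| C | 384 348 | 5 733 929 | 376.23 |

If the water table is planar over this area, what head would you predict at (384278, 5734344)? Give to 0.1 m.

375.6 m

Differences from A: to B (Δx, Δy, Δh) = (-155, -155, -0.06); to C = (-165, -110, -0.13).
Solve a·Δx + b·Δy = Δh: det = (-155)·(-110) − (-165)·(-155) = -8525.
∂h/∂x = [(-0.06)·(-110) − (-0.13)·(-155)] / -8525 = +0.001589
∂h/∂y = [(-155)·(-0.13) − (-165)·(-0.06)] / -8525 = -0.001202
h(384278, 5734344) = 376.36 + (+0.001589)·(-235) + (-0.001202)·(305) = 376.36 -0.374 -0.367 = 375.620 m.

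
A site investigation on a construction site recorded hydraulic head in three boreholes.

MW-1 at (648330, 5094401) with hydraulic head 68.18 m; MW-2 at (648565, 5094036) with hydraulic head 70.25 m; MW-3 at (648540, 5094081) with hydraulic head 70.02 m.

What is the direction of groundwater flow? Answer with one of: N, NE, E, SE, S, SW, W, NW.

Three-point gradient (reference MW-1): Δ to MW-2 = (235, -365, +2.07), Δ to MW-3 = (210, -320, +1.84).
∂h/∂x = +0.006345, ∂h/∂y = -0.001586 (det = 1450).
Flow = −∇h = (-0.006345 east, +0.001586 north), which points west.

W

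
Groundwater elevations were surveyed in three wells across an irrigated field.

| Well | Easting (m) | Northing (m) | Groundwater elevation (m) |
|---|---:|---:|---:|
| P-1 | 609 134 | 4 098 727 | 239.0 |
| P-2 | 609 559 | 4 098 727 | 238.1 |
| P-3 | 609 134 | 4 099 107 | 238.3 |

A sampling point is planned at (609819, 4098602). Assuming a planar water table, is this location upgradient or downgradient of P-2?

downgradient

∂h/∂x = (238.1 − 239.0) / (609559 − 609134) = -0.002118
∂h/∂y = (238.3 − 239.0) / (4099107 − 4098727) = -0.001842
Head at (609819, 4098602) = 239.0 + (-0.002118)·(685) + (-0.001842)·(-125) = 237.78 m.
That is lower than the 238.1 m at P-2, so the point is downgradient.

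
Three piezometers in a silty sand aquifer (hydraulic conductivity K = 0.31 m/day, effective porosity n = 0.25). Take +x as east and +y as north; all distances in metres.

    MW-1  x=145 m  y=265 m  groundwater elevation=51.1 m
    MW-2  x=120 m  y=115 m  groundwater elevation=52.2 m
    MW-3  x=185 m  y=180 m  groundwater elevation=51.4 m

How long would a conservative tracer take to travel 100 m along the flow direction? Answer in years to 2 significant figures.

Differences from MW-1: to MW-2 (Δx, Δy, Δh) = (-25, -150, +1.1); to MW-3 = (40, -85, +0.3).
Solve a·Δx + b·Δy = Δh: det = (-25)·(-85) − 40·(-150) = 8125.
∂h/∂x = [(+1.1)·(-85) − (+0.3)·(-150)] / 8125 = -0.005969
∂h/∂y = [(-25)·(+0.3) − 40·(+1.1)] / 8125 = -0.006338
|∇h| = √(-0.005969² + -0.006338²) = 0.008706
Seepage velocity v = K·i/n = 0.31 × 0.008706 / 0.25 = 0.0108 m/day.
t = 100 / 0.0108 = 9259 days = 25.3 years.

25 years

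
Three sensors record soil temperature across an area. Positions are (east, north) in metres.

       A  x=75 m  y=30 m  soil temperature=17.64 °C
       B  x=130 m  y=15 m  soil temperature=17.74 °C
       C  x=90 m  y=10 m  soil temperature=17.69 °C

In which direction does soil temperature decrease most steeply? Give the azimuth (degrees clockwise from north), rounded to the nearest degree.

With T = a·x + b·y + c and A as origin, the differences give:
  55·a + (-15)·b = +0.10
  15·a + (-20)·b = +0.05
Eliminate b (×(-20) and ×(-15), subtract): -875·a = -1.250 → a = ∂T/∂x = +0.001429
Back-substitute: b = ∂T/∂y = -0.001429.
Steepest decrease is along −∇f: components (-0.001429 E, +0.001429 N).
Azimuth = atan2(-0.001429, +0.001429) = 315.0° ≈ 315°.

315°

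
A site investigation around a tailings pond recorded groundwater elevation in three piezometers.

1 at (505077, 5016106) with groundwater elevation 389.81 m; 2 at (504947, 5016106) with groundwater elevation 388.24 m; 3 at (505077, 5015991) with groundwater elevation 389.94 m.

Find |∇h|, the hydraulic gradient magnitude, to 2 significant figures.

0.012

∂h/∂x = (388.24 − 389.81) / (504947 − 505077) = +0.01208
∂h/∂y = (389.94 − 389.81) / (5015991 − 5016106) = -0.001130
|∇h| = √(0.01208² + -0.001130²) = 0.01213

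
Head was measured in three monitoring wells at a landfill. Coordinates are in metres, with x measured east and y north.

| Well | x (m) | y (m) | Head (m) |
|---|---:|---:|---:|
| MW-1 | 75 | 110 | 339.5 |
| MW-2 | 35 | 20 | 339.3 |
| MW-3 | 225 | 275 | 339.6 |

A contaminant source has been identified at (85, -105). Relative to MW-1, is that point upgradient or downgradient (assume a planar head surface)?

Taking MW-1 as reference: MW-2−MW-1 = (-40, -90, -0.2); MW-3−MW-1 = (150, 165, +0.1).
Solve a·Δx + b·Δy = Δh: det = (-40)·165 − 150·(-90) = 6900.
∂h/∂x = [(-0.2)·165 − (+0.1)·(-90)] / 6900 = -0.003478
∂h/∂y = [(-40)·(+0.1) − 150·(-0.2)] / 6900 = +0.003768
Head at (85, -105) = 339.5 + (-0.003478)·(10) + (+0.003768)·(-215) = 338.66 m.
That is lower than the 339.5 m at MW-1, so the point is downgradient.

downgradient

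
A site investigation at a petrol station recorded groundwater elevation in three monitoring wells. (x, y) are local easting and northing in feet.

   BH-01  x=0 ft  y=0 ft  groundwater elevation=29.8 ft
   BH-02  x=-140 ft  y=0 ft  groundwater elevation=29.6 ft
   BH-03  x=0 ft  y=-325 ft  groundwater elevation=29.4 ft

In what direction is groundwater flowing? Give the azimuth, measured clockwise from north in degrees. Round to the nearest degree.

229°

∂h/∂x = (29.6 − 29.8) / (-140 − 0) = +0.001429
∂h/∂y = (29.4 − 29.8) / (-325 − 0) = +0.001231
Flow direction (−∇h) has components (-0.001429 E, -0.001231 N).
Azimuth = atan2(E, N) = atan2(-0.001429, -0.001231) = 229.3° ≈ 229°.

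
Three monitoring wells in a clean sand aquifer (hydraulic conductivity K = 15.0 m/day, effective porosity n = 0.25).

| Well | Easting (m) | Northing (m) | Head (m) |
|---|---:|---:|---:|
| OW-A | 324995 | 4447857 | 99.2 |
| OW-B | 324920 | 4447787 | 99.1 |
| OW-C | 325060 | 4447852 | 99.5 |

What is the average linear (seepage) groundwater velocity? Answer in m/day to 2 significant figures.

Taking OW-A as reference: OW-B−OW-A = (-75, -70, -0.1); OW-C−OW-A = (65, -5, +0.3).
Determinant of the coordinate differences = (-75)·(-5) − 65·(-70) = 4925.
∂h/∂x = [(-0.1)·(-5) − (+0.3)·(-70)] / 4925 = +0.004365
∂h/∂y = [(-75)·(+0.3) − 65·(-0.1)] / 4925 = -0.003249
|∇h| = √(0.004365² + -0.003249²) = 0.005441
Seepage velocity v = K·i/n = 15.0 × 0.005441 / 0.25 = 0.3265 m/day.

0.33 m/day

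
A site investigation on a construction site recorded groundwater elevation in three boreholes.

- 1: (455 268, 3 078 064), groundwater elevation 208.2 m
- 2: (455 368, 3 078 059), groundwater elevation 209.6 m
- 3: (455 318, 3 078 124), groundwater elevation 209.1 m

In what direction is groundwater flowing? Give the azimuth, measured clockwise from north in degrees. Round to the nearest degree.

257°

With h = a·x + b·y + c and 1 as origin, the differences give:
  100·a + (-5)·b = +1.4
  50·a + 60·b = +0.9
Eliminate b (×60 and ×(-5), subtract): 6250·a = 88.50 → a = ∂h/∂x = +0.01416
Back-substitute: b = ∂h/∂y = +0.003200.
Flow direction (−∇h) has components (-0.01416 E, -0.003200 N).
Azimuth = atan2(E, N) = atan2(-0.01416, -0.003200) = 257.3° ≈ 257°.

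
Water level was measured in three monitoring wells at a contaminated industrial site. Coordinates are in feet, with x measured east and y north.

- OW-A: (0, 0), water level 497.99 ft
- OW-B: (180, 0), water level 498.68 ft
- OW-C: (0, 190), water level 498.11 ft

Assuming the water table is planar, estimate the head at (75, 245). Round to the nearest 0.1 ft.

498.4 ft

∂h/∂x = (498.68 − 497.99) / (180 − 0) = +0.003833
∂h/∂y = (498.11 − 497.99) / (190 − 0) = +0.0006316
h(75, 245) = 497.99 + (+0.003833)·(75) + (+0.0006316)·(245) = 497.99 +0.287 +0.155 = 498.432 ft.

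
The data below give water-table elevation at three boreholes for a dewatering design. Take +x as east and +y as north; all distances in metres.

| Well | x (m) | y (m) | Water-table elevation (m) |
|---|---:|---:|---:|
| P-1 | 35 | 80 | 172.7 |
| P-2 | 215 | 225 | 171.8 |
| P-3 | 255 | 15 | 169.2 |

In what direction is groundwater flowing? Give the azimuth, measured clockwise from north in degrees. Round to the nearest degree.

With h = a·x + b·y + c and P-1 as origin, the differences give:
  180·a + 145·b = -0.9
  220·a + (-65)·b = -3.5
Eliminate b (×(-65) and ×145, subtract): -43600·a = 566.00 → a = ∂h/∂x = -0.01298
Back-substitute: b = ∂h/∂y = +0.009908.
Flow direction (−∇h) has components (+0.01298 E, -0.009908 N).
Azimuth = atan2(E, N) = atan2(+0.01298, -0.009908) = 127.4° ≈ 127°.

127°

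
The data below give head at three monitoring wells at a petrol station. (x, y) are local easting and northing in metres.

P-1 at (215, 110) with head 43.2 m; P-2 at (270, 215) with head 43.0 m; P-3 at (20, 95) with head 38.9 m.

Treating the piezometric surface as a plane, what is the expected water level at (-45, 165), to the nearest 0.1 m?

Three-point gradient (reference P-1): Δ to P-2 = (55, 105, -0.2), Δ to P-3 = (-195, -15, -4.3).
∂h/∂x = +0.02313, ∂h/∂y = -0.01402 (det = 19650).
h(-45, 165) = 43.2 + (+0.02313)·(-260) + (-0.01402)·(55) = 43.2 -6.014 -0.771 = 36.415 m.

36.4 m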